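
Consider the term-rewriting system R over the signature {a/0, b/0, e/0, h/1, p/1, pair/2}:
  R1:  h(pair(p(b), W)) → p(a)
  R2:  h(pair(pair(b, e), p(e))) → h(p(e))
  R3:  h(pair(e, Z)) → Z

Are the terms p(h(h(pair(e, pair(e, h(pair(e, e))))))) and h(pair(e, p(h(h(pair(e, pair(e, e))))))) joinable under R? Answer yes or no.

yes — NF(t₁) = p(e), NF(t₂) = p(e)

Reduce t₁ = p(h(h(pair(e, pair(e, h(pair(e, e))))))):
1. p(h(h(pair(e, pair(e, h(pair(e, e)))))))  →  p(h(pair(e, h(pair(e, e)))))   [R3 at 1.1]
2. p(h(pair(e, h(pair(e, e)))))  →  p(h(pair(e, e)))   [R3 at 1]
3. p(h(pair(e, e)))  →  p(e)   [R3 at 1]

Reduce t₂ = h(pair(e, p(h(h(pair(e, pair(e, e))))))):
1. h(pair(e, p(h(h(pair(e, pair(e, e)))))))  →  p(h(h(pair(e, pair(e, e)))))   [R3 at ε]
2. p(h(h(pair(e, pair(e, e)))))  →  p(h(pair(e, e)))   [R3 at 1.1]
3. p(h(pair(e, e)))  →  p(e)   [R3 at 1]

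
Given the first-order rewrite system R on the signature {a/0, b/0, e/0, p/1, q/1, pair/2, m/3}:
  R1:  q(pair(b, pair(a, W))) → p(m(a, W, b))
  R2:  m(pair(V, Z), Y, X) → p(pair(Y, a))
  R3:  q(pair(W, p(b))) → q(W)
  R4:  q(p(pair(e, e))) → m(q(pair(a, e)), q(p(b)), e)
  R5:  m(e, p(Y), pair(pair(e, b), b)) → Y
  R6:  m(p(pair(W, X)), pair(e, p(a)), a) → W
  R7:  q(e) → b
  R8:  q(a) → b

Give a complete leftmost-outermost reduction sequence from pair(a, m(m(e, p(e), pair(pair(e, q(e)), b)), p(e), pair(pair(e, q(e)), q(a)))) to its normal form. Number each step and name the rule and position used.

pair(a, e)

1. pair(a, m(m(e, p(e), pair(pair(e, q(e)), b)), p(e), pair(pair(e, q(e)), q(a))))  →  pair(a, m(m(e, p(e), pair(pair(e, b), b)), p(e), pair(pair(e, q(e)), q(a))))   [R7 at 2.1.3.1.2]
2. pair(a, m(m(e, p(e), pair(pair(e, b), b)), p(e), pair(pair(e, q(e)), q(a))))  →  pair(a, m(e, p(e), pair(pair(e, q(e)), q(a))))   [R5 at 2.1]
3. pair(a, m(e, p(e), pair(pair(e, q(e)), q(a))))  →  pair(a, m(e, p(e), pair(pair(e, b), q(a))))   [R7 at 2.3.1.2]
4. pair(a, m(e, p(e), pair(pair(e, b), q(a))))  →  pair(a, m(e, p(e), pair(pair(e, b), b)))   [R8 at 2.3.2]
5. pair(a, m(e, p(e), pair(pair(e, b), b)))  →  pair(a, e)   [R5 at 2]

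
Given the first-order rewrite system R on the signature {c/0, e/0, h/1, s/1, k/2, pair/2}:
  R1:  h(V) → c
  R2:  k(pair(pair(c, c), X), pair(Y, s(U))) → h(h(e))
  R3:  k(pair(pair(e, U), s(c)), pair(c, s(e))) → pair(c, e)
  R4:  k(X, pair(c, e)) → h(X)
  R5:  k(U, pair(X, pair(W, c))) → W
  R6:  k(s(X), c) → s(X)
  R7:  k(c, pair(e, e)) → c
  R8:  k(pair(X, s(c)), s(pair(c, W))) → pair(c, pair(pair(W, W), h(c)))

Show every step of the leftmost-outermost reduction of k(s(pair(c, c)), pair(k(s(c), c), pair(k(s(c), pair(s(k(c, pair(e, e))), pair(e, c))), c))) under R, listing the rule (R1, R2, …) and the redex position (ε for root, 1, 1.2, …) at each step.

e

1. k(s(pair(c, c)), pair(k(s(c), c), pair(k(s(c), pair(s(k(c, pair(e, e))), pair(e, c))), c)))  →  k(s(c), pair(s(k(c, pair(e, e))), pair(e, c)))   [R5 at ε]
2. k(s(c), pair(s(k(c, pair(e, e))), pair(e, c)))  →  e   [R5 at ε]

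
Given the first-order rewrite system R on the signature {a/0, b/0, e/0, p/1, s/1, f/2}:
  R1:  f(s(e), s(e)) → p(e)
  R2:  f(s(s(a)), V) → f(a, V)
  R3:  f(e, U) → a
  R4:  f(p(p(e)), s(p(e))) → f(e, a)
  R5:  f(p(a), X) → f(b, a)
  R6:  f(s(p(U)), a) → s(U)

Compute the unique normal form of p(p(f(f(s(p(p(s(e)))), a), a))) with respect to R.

1. p(p(f(f(s(p(p(s(e)))), a), a)))  →  p(p(f(s(p(s(e))), a)))   [R6 at 1.1.1]
2. p(p(f(s(p(s(e))), a)))  →  p(p(s(s(e))))   [R6 at 1.1]

p(p(s(s(e))))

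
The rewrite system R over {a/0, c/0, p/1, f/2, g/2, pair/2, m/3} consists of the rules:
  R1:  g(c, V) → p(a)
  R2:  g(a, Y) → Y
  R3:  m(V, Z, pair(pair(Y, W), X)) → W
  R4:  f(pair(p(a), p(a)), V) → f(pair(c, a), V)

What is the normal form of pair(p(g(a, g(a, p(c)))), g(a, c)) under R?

1. pair(p(g(a, g(a, p(c)))), g(a, c))  →  pair(p(g(a, p(c))), g(a, c))   [R2 at 1.1]
2. pair(p(g(a, p(c))), g(a, c))  →  pair(p(p(c)), g(a, c))   [R2 at 1.1]
3. pair(p(p(c)), g(a, c))  →  pair(p(p(c)), c)   [R2 at 2]

pair(p(p(c)), c)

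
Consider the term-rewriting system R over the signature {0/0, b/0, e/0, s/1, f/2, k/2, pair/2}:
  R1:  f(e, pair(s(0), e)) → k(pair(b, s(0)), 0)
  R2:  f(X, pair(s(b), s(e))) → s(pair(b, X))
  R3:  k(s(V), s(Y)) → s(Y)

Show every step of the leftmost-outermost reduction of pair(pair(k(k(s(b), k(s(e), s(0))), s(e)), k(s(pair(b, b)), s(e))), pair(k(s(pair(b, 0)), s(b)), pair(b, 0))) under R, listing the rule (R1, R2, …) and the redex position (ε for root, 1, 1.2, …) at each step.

1. pair(pair(k(k(s(b), k(s(e), s(0))), s(e)), k(s(pair(b, b)), s(e))), pair(k(s(pair(b, 0)), s(b)), pair(b, 0)))  →  pair(pair(k(k(s(b), s(0)), s(e)), k(s(pair(b, b)), s(e))), pair(k(s(pair(b, 0)), s(b)), pair(b, 0)))   [R3 at 1.1.1.2]
2. pair(pair(k(k(s(b), s(0)), s(e)), k(s(pair(b, b)), s(e))), pair(k(s(pair(b, 0)), s(b)), pair(b, 0)))  →  pair(pair(k(s(0), s(e)), k(s(pair(b, b)), s(e))), pair(k(s(pair(b, 0)), s(b)), pair(b, 0)))   [R3 at 1.1.1]
3. pair(pair(k(s(0), s(e)), k(s(pair(b, b)), s(e))), pair(k(s(pair(b, 0)), s(b)), pair(b, 0)))  →  pair(pair(s(e), k(s(pair(b, b)), s(e))), pair(k(s(pair(b, 0)), s(b)), pair(b, 0)))   [R3 at 1.1]
4. pair(pair(s(e), k(s(pair(b, b)), s(e))), pair(k(s(pair(b, 0)), s(b)), pair(b, 0)))  →  pair(pair(s(e), s(e)), pair(k(s(pair(b, 0)), s(b)), pair(b, 0)))   [R3 at 1.2]
5. pair(pair(s(e), s(e)), pair(k(s(pair(b, 0)), s(b)), pair(b, 0)))  →  pair(pair(s(e), s(e)), pair(s(b), pair(b, 0)))   [R3 at 2.1]

pair(pair(s(e), s(e)), pair(s(b), pair(b, 0)))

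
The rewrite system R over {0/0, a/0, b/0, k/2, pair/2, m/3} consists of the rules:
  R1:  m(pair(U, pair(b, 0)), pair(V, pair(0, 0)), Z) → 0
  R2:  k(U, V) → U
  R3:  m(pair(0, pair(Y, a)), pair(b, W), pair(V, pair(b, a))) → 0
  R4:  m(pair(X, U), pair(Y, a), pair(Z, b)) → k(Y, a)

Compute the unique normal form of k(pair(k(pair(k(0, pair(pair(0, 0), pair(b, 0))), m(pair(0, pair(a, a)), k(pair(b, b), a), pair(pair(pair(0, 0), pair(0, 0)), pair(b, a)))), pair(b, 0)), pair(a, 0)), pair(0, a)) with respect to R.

1. k(pair(k(pair(k(0, pair(pair(0, 0), pair(b, 0))), m(pair(0, pair(a, a)), k(pair(b, b), a), pair(pair(pair(0, 0), pair(0, 0)), pair(b, a)))), pair(b, 0)), pair(a, 0)), pair(0, a))  →  pair(k(pair(k(0, pair(pair(0, 0), pair(b, 0))), m(pair(0, pair(a, a)), k(pair(b, b), a), pair(pair(pair(0, 0), pair(0, 0)), pair(b, a)))), pair(b, 0)), pair(a, 0))   [R2 at ε]
2. pair(k(pair(k(0, pair(pair(0, 0), pair(b, 0))), m(pair(0, pair(a, a)), k(pair(b, b), a), pair(pair(pair(0, 0), pair(0, 0)), pair(b, a)))), pair(b, 0)), pair(a, 0))  →  pair(pair(k(0, pair(pair(0, 0), pair(b, 0))), m(pair(0, pair(a, a)), k(pair(b, b), a), pair(pair(pair(0, 0), pair(0, 0)), pair(b, a)))), pair(a, 0))   [R2 at 1]
3. pair(pair(k(0, pair(pair(0, 0), pair(b, 0))), m(pair(0, pair(a, a)), k(pair(b, b), a), pair(pair(pair(0, 0), pair(0, 0)), pair(b, a)))), pair(a, 0))  →  pair(pair(0, m(pair(0, pair(a, a)), k(pair(b, b), a), pair(pair(pair(0, 0), pair(0, 0)), pair(b, a)))), pair(a, 0))   [R2 at 1.1]
4. pair(pair(0, m(pair(0, pair(a, a)), k(pair(b, b), a), pair(pair(pair(0, 0), pair(0, 0)), pair(b, a)))), pair(a, 0))  →  pair(pair(0, m(pair(0, pair(a, a)), pair(b, b), pair(pair(pair(0, 0), pair(0, 0)), pair(b, a)))), pair(a, 0))   [R2 at 1.2.2]
5. pair(pair(0, m(pair(0, pair(a, a)), pair(b, b), pair(pair(pair(0, 0), pair(0, 0)), pair(b, a)))), pair(a, 0))  →  pair(pair(0, 0), pair(a, 0))   [R3 at 1.2]

pair(pair(0, 0), pair(a, 0))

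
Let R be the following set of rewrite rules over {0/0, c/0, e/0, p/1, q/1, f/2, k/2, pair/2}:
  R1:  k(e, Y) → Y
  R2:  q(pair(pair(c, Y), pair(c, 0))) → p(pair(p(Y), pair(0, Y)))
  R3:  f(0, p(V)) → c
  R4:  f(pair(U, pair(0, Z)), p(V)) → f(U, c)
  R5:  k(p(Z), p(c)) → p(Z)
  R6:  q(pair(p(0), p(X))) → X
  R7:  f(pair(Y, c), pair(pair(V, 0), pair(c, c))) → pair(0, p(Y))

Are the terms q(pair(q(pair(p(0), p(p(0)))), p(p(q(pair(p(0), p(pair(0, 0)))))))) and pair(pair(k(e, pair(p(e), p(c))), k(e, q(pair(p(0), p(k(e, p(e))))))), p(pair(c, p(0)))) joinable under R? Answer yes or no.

no — NF(t₁) = p(pair(0, 0)), NF(t₂) = pair(pair(pair(p(e), p(c)), p(e)), p(pair(c, p(0))))

Reduce t₁ = q(pair(q(pair(p(0), p(p(0)))), p(p(q(pair(p(0), p(pair(0, 0)))))))):
1. q(pair(q(pair(p(0), p(p(0)))), p(p(q(pair(p(0), p(pair(0, 0))))))))  →  q(pair(p(0), p(p(q(pair(p(0), p(pair(0, 0))))))))   [R6 at 1.1]
2. q(pair(p(0), p(p(q(pair(p(0), p(pair(0, 0))))))))  →  p(q(pair(p(0), p(pair(0, 0)))))   [R6 at ε]
3. p(q(pair(p(0), p(pair(0, 0)))))  →  p(pair(0, 0))   [R6 at 1]

Reduce t₂ = pair(pair(k(e, pair(p(e), p(c))), k(e, q(pair(p(0), p(k(e, p(e))))))), p(pair(c, p(0)))):
1. pair(pair(k(e, pair(p(e), p(c))), k(e, q(pair(p(0), p(k(e, p(e))))))), p(pair(c, p(0))))  →  pair(pair(pair(p(e), p(c)), k(e, q(pair(p(0), p(k(e, p(e))))))), p(pair(c, p(0))))   [R1 at 1.1]
2. pair(pair(pair(p(e), p(c)), k(e, q(pair(p(0), p(k(e, p(e))))))), p(pair(c, p(0))))  →  pair(pair(pair(p(e), p(c)), q(pair(p(0), p(k(e, p(e)))))), p(pair(c, p(0))))   [R1 at 1.2]
3. pair(pair(pair(p(e), p(c)), q(pair(p(0), p(k(e, p(e)))))), p(pair(c, p(0))))  →  pair(pair(pair(p(e), p(c)), k(e, p(e))), p(pair(c, p(0))))   [R6 at 1.2]
4. pair(pair(pair(p(e), p(c)), k(e, p(e))), p(pair(c, p(0))))  →  pair(pair(pair(p(e), p(c)), p(e)), p(pair(c, p(0))))   [R1 at 1.2]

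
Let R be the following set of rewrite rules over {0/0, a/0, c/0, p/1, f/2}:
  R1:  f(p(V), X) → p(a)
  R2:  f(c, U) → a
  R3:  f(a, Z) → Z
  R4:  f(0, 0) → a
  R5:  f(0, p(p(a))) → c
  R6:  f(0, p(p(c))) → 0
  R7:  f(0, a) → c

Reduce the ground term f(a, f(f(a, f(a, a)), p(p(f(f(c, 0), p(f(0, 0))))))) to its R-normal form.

p(p(p(a)))

1. f(a, f(f(a, f(a, a)), p(p(f(f(c, 0), p(f(0, 0)))))))  →  f(f(a, f(a, a)), p(p(f(f(c, 0), p(f(0, 0))))))   [R3 at ε]
2. f(f(a, f(a, a)), p(p(f(f(c, 0), p(f(0, 0))))))  →  f(f(a, a), p(p(f(f(c, 0), p(f(0, 0))))))   [R3 at 1]
3. f(f(a, a), p(p(f(f(c, 0), p(f(0, 0))))))  →  f(a, p(p(f(f(c, 0), p(f(0, 0))))))   [R3 at 1]
4. f(a, p(p(f(f(c, 0), p(f(0, 0))))))  →  p(p(f(f(c, 0), p(f(0, 0)))))   [R3 at ε]
5. p(p(f(f(c, 0), p(f(0, 0)))))  →  p(p(f(a, p(f(0, 0)))))   [R2 at 1.1.1]
6. p(p(f(a, p(f(0, 0)))))  →  p(p(p(f(0, 0))))   [R3 at 1.1]
7. p(p(p(f(0, 0))))  →  p(p(p(a)))   [R4 at 1.1.1]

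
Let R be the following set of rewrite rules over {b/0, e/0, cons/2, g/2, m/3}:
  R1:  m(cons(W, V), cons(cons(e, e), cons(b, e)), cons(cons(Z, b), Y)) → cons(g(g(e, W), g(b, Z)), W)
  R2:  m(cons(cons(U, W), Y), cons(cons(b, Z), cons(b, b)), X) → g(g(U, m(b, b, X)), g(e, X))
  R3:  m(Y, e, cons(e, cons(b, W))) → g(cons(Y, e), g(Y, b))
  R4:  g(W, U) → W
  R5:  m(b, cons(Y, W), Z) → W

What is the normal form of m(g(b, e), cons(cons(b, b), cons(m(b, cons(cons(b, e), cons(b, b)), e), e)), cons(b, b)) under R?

cons(cons(b, b), e)

1. m(g(b, e), cons(cons(b, b), cons(m(b, cons(cons(b, e), cons(b, b)), e), e)), cons(b, b))  →  m(b, cons(cons(b, b), cons(m(b, cons(cons(b, e), cons(b, b)), e), e)), cons(b, b))   [R4 at 1]
2. m(b, cons(cons(b, b), cons(m(b, cons(cons(b, e), cons(b, b)), e), e)), cons(b, b))  →  cons(m(b, cons(cons(b, e), cons(b, b)), e), e)   [R5 at ε]
3. cons(m(b, cons(cons(b, e), cons(b, b)), e), e)  →  cons(cons(b, b), e)   [R5 at 1]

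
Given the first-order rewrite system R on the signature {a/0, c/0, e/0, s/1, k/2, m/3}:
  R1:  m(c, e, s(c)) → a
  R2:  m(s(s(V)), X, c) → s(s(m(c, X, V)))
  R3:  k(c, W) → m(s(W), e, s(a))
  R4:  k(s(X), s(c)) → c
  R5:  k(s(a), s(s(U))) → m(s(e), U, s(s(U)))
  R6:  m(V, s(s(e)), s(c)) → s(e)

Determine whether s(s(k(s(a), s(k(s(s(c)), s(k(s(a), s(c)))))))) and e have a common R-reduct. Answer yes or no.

Reduce t₁ = s(s(k(s(a), s(k(s(s(c)), s(k(s(a), s(c)))))))):
1. s(s(k(s(a), s(k(s(s(c)), s(k(s(a), s(c))))))))  →  s(s(k(s(a), s(k(s(s(c)), s(c))))))   [R4 at 1.1.2.1.2.1]
2. s(s(k(s(a), s(k(s(s(c)), s(c))))))  →  s(s(k(s(a), s(c))))   [R4 at 1.1.2.1]
3. s(s(k(s(a), s(c))))  →  s(s(c))   [R4 at 1.1]

Reduce t₂ = e:

no — NF(t₁) = s(s(c)), NF(t₂) = e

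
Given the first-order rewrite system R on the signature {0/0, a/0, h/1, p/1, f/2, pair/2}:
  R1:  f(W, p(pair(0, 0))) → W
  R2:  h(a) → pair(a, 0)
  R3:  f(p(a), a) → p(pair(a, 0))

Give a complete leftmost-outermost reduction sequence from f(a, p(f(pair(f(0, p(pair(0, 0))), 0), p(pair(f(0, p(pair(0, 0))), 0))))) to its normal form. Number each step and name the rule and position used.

1. f(a, p(f(pair(f(0, p(pair(0, 0))), 0), p(pair(f(0, p(pair(0, 0))), 0)))))  →  f(a, p(f(pair(0, 0), p(pair(f(0, p(pair(0, 0))), 0)))))   [R1 at 2.1.1.1]
2. f(a, p(f(pair(0, 0), p(pair(f(0, p(pair(0, 0))), 0)))))  →  f(a, p(f(pair(0, 0), p(pair(0, 0)))))   [R1 at 2.1.2.1.1]
3. f(a, p(f(pair(0, 0), p(pair(0, 0)))))  →  f(a, p(pair(0, 0)))   [R1 at 2.1]
4. f(a, p(pair(0, 0)))  →  a   [R1 at ε]

a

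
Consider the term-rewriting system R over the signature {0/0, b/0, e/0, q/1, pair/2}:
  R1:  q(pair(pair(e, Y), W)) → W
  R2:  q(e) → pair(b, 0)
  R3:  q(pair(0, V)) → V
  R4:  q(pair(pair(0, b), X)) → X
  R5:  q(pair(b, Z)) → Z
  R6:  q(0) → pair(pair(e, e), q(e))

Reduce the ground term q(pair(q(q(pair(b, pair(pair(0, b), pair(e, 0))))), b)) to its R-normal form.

1. q(pair(q(q(pair(b, pair(pair(0, b), pair(e, 0))))), b))  →  q(pair(q(pair(pair(0, b), pair(e, 0))), b))   [R5 at 1.1.1]
2. q(pair(q(pair(pair(0, b), pair(e, 0))), b))  →  q(pair(pair(e, 0), b))   [R4 at 1.1]
3. q(pair(pair(e, 0), b))  →  b   [R1 at ε]

b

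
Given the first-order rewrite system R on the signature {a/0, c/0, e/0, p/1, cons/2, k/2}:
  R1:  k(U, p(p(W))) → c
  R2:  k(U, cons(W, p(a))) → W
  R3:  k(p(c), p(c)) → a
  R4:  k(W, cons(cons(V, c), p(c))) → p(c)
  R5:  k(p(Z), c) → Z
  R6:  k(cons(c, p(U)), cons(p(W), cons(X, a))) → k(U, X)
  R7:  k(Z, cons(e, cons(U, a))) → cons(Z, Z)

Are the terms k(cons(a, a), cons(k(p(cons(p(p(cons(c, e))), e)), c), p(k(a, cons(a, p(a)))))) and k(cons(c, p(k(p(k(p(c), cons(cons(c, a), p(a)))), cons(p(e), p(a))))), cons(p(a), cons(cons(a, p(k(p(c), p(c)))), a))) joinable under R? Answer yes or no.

no — NF(t₁) = cons(p(p(cons(c, e))), e), NF(t₂) = a

Reduce t₁ = k(cons(a, a), cons(k(p(cons(p(p(cons(c, e))), e)), c), p(k(a, cons(a, p(a)))))):
1. k(cons(a, a), cons(k(p(cons(p(p(cons(c, e))), e)), c), p(k(a, cons(a, p(a))))))  →  k(cons(a, a), cons(cons(p(p(cons(c, e))), e), p(k(a, cons(a, p(a))))))   [R5 at 2.1]
2. k(cons(a, a), cons(cons(p(p(cons(c, e))), e), p(k(a, cons(a, p(a))))))  →  k(cons(a, a), cons(cons(p(p(cons(c, e))), e), p(a)))   [R2 at 2.2.1]
3. k(cons(a, a), cons(cons(p(p(cons(c, e))), e), p(a)))  →  cons(p(p(cons(c, e))), e)   [R2 at ε]

Reduce t₂ = k(cons(c, p(k(p(k(p(c), cons(cons(c, a), p(a)))), cons(p(e), p(a))))), cons(p(a), cons(cons(a, p(k(p(c), p(c)))), a))):
1. k(cons(c, p(k(p(k(p(c), cons(cons(c, a), p(a)))), cons(p(e), p(a))))), cons(p(a), cons(cons(a, p(k(p(c), p(c)))), a)))  →  k(k(p(k(p(c), cons(cons(c, a), p(a)))), cons(p(e), p(a))), cons(a, p(k(p(c), p(c)))))   [R6 at ε]
2. k(k(p(k(p(c), cons(cons(c, a), p(a)))), cons(p(e), p(a))), cons(a, p(k(p(c), p(c)))))  →  k(p(e), cons(a, p(k(p(c), p(c)))))   [R2 at 1]
3. k(p(e), cons(a, p(k(p(c), p(c)))))  →  k(p(e), cons(a, p(a)))   [R3 at 2.2.1]
4. k(p(e), cons(a, p(a)))  →  a   [R2 at ε]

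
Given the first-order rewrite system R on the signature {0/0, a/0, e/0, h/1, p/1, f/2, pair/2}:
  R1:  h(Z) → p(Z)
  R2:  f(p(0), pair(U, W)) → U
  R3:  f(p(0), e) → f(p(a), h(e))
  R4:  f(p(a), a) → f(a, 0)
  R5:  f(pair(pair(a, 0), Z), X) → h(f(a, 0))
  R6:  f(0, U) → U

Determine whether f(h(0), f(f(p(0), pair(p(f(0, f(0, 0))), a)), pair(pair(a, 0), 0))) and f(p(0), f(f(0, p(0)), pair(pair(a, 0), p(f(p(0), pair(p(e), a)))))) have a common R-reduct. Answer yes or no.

yes — NF(t₁) = a, NF(t₂) = a

Reduce t₁ = f(h(0), f(f(p(0), pair(p(f(0, f(0, 0))), a)), pair(pair(a, 0), 0))):
1. f(h(0), f(f(p(0), pair(p(f(0, f(0, 0))), a)), pair(pair(a, 0), 0)))  →  f(p(0), f(f(p(0), pair(p(f(0, f(0, 0))), a)), pair(pair(a, 0), 0)))   [R1 at 1]
2. f(p(0), f(f(p(0), pair(p(f(0, f(0, 0))), a)), pair(pair(a, 0), 0)))  →  f(p(0), f(p(f(0, f(0, 0))), pair(pair(a, 0), 0)))   [R2 at 2.1]
3. f(p(0), f(p(f(0, f(0, 0))), pair(pair(a, 0), 0)))  →  f(p(0), f(p(f(0, 0)), pair(pair(a, 0), 0)))   [R6 at 2.1.1]
4. f(p(0), f(p(f(0, 0)), pair(pair(a, 0), 0)))  →  f(p(0), f(p(0), pair(pair(a, 0), 0)))   [R6 at 2.1.1]
5. f(p(0), f(p(0), pair(pair(a, 0), 0)))  →  f(p(0), pair(a, 0))   [R2 at 2]
6. f(p(0), pair(a, 0))  →  a   [R2 at ε]

Reduce t₂ = f(p(0), f(f(0, p(0)), pair(pair(a, 0), p(f(p(0), pair(p(e), a)))))):
1. f(p(0), f(f(0, p(0)), pair(pair(a, 0), p(f(p(0), pair(p(e), a))))))  →  f(p(0), f(p(0), pair(pair(a, 0), p(f(p(0), pair(p(e), a))))))   [R6 at 2.1]
2. f(p(0), f(p(0), pair(pair(a, 0), p(f(p(0), pair(p(e), a))))))  →  f(p(0), pair(a, 0))   [R2 at 2]
3. f(p(0), pair(a, 0))  →  a   [R2 at ε]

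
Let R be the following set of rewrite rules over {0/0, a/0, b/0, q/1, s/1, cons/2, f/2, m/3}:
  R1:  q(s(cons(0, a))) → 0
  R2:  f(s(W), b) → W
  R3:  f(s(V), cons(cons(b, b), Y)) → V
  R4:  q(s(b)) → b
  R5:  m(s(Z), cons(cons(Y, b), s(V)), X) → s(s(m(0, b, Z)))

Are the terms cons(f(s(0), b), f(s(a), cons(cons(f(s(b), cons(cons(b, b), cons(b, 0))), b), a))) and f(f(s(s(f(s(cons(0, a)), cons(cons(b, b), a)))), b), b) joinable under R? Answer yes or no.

Reduce t₁ = cons(f(s(0), b), f(s(a), cons(cons(f(s(b), cons(cons(b, b), cons(b, 0))), b), a))):
1. cons(f(s(0), b), f(s(a), cons(cons(f(s(b), cons(cons(b, b), cons(b, 0))), b), a)))  →  cons(0, f(s(a), cons(cons(f(s(b), cons(cons(b, b), cons(b, 0))), b), a)))   [R2 at 1]
2. cons(0, f(s(a), cons(cons(f(s(b), cons(cons(b, b), cons(b, 0))), b), a)))  →  cons(0, f(s(a), cons(cons(b, b), a)))   [R3 at 2.2.1.1]
3. cons(0, f(s(a), cons(cons(b, b), a)))  →  cons(0, a)   [R3 at 2]

Reduce t₂ = f(f(s(s(f(s(cons(0, a)), cons(cons(b, b), a)))), b), b):
1. f(f(s(s(f(s(cons(0, a)), cons(cons(b, b), a)))), b), b)  →  f(s(f(s(cons(0, a)), cons(cons(b, b), a))), b)   [R2 at 1]
2. f(s(f(s(cons(0, a)), cons(cons(b, b), a))), b)  →  f(s(cons(0, a)), cons(cons(b, b), a))   [R2 at ε]
3. f(s(cons(0, a)), cons(cons(b, b), a))  →  cons(0, a)   [R3 at ε]

yes — NF(t₁) = cons(0, a), NF(t₂) = cons(0, a)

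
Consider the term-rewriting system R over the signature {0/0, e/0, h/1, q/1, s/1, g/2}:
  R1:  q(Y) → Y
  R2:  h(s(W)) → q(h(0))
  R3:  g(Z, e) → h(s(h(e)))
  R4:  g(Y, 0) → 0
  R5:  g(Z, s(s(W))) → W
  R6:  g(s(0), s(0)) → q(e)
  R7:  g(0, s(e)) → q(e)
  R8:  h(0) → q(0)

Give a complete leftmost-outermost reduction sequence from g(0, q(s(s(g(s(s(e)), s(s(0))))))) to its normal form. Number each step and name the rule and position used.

1. g(0, q(s(s(g(s(s(e)), s(s(0)))))))  →  g(0, s(s(g(s(s(e)), s(s(0))))))   [R1 at 2]
2. g(0, s(s(g(s(s(e)), s(s(0))))))  →  g(s(s(e)), s(s(0)))   [R5 at ε]
3. g(s(s(e)), s(s(0)))  →  0   [R5 at ε]

0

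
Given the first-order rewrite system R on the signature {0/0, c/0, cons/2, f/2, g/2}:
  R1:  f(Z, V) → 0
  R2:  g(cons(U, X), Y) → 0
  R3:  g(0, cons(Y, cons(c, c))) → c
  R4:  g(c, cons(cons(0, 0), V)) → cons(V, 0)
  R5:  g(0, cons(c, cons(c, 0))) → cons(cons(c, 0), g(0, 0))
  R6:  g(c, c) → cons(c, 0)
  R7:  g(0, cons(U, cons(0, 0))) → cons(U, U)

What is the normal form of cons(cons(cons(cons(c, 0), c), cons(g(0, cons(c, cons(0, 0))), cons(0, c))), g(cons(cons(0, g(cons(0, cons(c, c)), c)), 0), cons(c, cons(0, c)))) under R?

1. cons(cons(cons(cons(c, 0), c), cons(g(0, cons(c, cons(0, 0))), cons(0, c))), g(cons(cons(0, g(cons(0, cons(c, c)), c)), 0), cons(c, cons(0, c))))  →  cons(cons(cons(cons(c, 0), c), cons(cons(c, c), cons(0, c))), g(cons(cons(0, g(cons(0, cons(c, c)), c)), 0), cons(c, cons(0, c))))   [R7 at 1.2.1]
2. cons(cons(cons(cons(c, 0), c), cons(cons(c, c), cons(0, c))), g(cons(cons(0, g(cons(0, cons(c, c)), c)), 0), cons(c, cons(0, c))))  →  cons(cons(cons(cons(c, 0), c), cons(cons(c, c), cons(0, c))), 0)   [R2 at 2]

cons(cons(cons(cons(c, 0), c), cons(cons(c, c), cons(0, c))), 0)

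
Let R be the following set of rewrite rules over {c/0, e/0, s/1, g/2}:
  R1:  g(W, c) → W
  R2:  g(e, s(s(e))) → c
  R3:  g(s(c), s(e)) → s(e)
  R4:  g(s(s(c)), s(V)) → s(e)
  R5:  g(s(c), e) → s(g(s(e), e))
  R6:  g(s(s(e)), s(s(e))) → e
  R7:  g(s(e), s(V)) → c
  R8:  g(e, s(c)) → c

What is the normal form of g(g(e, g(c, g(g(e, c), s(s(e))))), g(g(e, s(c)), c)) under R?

e

1. g(g(e, g(c, g(g(e, c), s(s(e))))), g(g(e, s(c)), c))  →  g(g(e, g(c, g(e, s(s(e))))), g(g(e, s(c)), c))   [R1 at 1.2.2.1]
2. g(g(e, g(c, g(e, s(s(e))))), g(g(e, s(c)), c))  →  g(g(e, g(c, c)), g(g(e, s(c)), c))   [R2 at 1.2.2]
3. g(g(e, g(c, c)), g(g(e, s(c)), c))  →  g(g(e, c), g(g(e, s(c)), c))   [R1 at 1.2]
4. g(g(e, c), g(g(e, s(c)), c))  →  g(e, g(g(e, s(c)), c))   [R1 at 1]
5. g(e, g(g(e, s(c)), c))  →  g(e, g(e, s(c)))   [R1 at 2]
6. g(e, g(e, s(c)))  →  g(e, c)   [R8 at 2]
7. g(e, c)  →  e   [R1 at ε]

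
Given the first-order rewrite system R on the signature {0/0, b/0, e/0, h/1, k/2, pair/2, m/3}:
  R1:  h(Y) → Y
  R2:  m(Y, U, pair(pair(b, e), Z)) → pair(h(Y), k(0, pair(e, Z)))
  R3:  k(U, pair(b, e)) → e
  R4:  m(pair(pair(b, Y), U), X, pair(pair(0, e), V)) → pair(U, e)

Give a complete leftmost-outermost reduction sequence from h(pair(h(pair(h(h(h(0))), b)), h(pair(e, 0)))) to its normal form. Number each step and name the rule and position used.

pair(pair(0, b), pair(e, 0))

1. h(pair(h(pair(h(h(h(0))), b)), h(pair(e, 0))))  →  pair(h(pair(h(h(h(0))), b)), h(pair(e, 0)))   [R1 at ε]
2. pair(h(pair(h(h(h(0))), b)), h(pair(e, 0)))  →  pair(pair(h(h(h(0))), b), h(pair(e, 0)))   [R1 at 1]
3. pair(pair(h(h(h(0))), b), h(pair(e, 0)))  →  pair(pair(h(h(0)), b), h(pair(e, 0)))   [R1 at 1.1]
4. pair(pair(h(h(0)), b), h(pair(e, 0)))  →  pair(pair(h(0), b), h(pair(e, 0)))   [R1 at 1.1]
5. pair(pair(h(0), b), h(pair(e, 0)))  →  pair(pair(0, b), h(pair(e, 0)))   [R1 at 1.1]
6. pair(pair(0, b), h(pair(e, 0)))  →  pair(pair(0, b), pair(e, 0))   [R1 at 2]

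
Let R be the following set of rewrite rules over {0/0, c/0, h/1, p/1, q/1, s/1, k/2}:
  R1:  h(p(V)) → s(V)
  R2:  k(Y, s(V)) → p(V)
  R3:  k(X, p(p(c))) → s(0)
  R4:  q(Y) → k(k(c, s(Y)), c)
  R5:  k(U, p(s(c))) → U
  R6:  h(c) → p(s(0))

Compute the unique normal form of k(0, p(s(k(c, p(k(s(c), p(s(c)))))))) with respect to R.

0

1. k(0, p(s(k(c, p(k(s(c), p(s(c))))))))  →  k(0, p(s(k(c, p(s(c))))))   [R5 at 2.1.1.2.1]
2. k(0, p(s(k(c, p(s(c))))))  →  k(0, p(s(c)))   [R5 at 2.1.1]
3. k(0, p(s(c)))  →  0   [R5 at ε]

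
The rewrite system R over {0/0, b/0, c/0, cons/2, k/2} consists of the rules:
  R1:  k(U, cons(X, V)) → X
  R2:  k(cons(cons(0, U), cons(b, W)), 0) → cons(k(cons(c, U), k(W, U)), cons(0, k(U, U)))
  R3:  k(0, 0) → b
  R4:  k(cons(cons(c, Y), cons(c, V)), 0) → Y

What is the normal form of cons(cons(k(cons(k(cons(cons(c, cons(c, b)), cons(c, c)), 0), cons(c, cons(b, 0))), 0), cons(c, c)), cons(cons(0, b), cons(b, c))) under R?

cons(cons(b, cons(c, c)), cons(cons(0, b), cons(b, c)))

1. cons(cons(k(cons(k(cons(cons(c, cons(c, b)), cons(c, c)), 0), cons(c, cons(b, 0))), 0), cons(c, c)), cons(cons(0, b), cons(b, c)))  →  cons(cons(k(cons(cons(c, b), cons(c, cons(b, 0))), 0), cons(c, c)), cons(cons(0, b), cons(b, c)))   [R4 at 1.1.1.1]
2. cons(cons(k(cons(cons(c, b), cons(c, cons(b, 0))), 0), cons(c, c)), cons(cons(0, b), cons(b, c)))  →  cons(cons(b, cons(c, c)), cons(cons(0, b), cons(b, c)))   [R4 at 1.1]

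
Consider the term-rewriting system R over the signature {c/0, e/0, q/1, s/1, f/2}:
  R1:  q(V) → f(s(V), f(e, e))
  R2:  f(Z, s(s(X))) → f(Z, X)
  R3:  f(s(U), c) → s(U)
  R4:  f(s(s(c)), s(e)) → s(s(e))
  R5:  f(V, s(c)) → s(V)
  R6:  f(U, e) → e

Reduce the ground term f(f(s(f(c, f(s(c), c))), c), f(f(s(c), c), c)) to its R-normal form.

1. f(f(s(f(c, f(s(c), c))), c), f(f(s(c), c), c))  →  f(s(f(c, f(s(c), c))), f(f(s(c), c), c))   [R3 at 1]
2. f(s(f(c, f(s(c), c))), f(f(s(c), c), c))  →  f(s(f(c, s(c))), f(f(s(c), c), c))   [R3 at 1.1.2]
3. f(s(f(c, s(c))), f(f(s(c), c), c))  →  f(s(s(c)), f(f(s(c), c), c))   [R5 at 1.1]
4. f(s(s(c)), f(f(s(c), c), c))  →  f(s(s(c)), f(s(c), c))   [R3 at 2.1]
5. f(s(s(c)), f(s(c), c))  →  f(s(s(c)), s(c))   [R3 at 2]
6. f(s(s(c)), s(c))  →  s(s(s(c)))   [R5 at ε]

s(s(s(c)))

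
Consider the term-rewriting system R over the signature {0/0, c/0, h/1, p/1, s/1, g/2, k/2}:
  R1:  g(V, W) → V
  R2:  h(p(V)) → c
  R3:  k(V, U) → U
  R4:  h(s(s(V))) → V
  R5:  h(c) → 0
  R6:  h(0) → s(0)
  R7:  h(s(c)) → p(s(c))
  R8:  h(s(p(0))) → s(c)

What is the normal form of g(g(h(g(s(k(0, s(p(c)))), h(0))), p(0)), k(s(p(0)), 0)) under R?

p(c)

1. g(g(h(g(s(k(0, s(p(c)))), h(0))), p(0)), k(s(p(0)), 0))  →  g(h(g(s(k(0, s(p(c)))), h(0))), p(0))   [R1 at ε]
2. g(h(g(s(k(0, s(p(c)))), h(0))), p(0))  →  h(g(s(k(0, s(p(c)))), h(0)))   [R1 at ε]
3. h(g(s(k(0, s(p(c)))), h(0)))  →  h(s(k(0, s(p(c)))))   [R1 at 1]
4. h(s(k(0, s(p(c)))))  →  h(s(s(p(c))))   [R3 at 1.1]
5. h(s(s(p(c))))  →  p(c)   [R4 at ε]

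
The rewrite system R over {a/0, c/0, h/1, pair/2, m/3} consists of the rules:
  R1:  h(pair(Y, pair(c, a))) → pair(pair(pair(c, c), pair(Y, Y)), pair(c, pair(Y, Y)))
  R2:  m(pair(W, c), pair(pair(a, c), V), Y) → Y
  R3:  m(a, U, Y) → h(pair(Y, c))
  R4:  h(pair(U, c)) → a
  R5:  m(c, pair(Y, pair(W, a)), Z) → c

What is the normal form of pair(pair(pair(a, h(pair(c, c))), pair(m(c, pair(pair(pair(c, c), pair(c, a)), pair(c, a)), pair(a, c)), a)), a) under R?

1. pair(pair(pair(a, h(pair(c, c))), pair(m(c, pair(pair(pair(c, c), pair(c, a)), pair(c, a)), pair(a, c)), a)), a)  →  pair(pair(pair(a, a), pair(m(c, pair(pair(pair(c, c), pair(c, a)), pair(c, a)), pair(a, c)), a)), a)   [R4 at 1.1.2]
2. pair(pair(pair(a, a), pair(m(c, pair(pair(pair(c, c), pair(c, a)), pair(c, a)), pair(a, c)), a)), a)  →  pair(pair(pair(a, a), pair(c, a)), a)   [R5 at 1.2.1]

pair(pair(pair(a, a), pair(c, a)), a)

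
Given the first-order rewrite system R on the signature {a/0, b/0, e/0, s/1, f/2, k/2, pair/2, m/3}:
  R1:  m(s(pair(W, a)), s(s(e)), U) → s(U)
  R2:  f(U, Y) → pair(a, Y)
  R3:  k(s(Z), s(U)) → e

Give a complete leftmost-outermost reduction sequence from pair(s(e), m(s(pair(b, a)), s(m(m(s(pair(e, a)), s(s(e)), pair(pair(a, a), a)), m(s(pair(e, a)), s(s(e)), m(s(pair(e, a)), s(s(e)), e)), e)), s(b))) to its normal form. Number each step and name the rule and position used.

1. pair(s(e), m(s(pair(b, a)), s(m(m(s(pair(e, a)), s(s(e)), pair(pair(a, a), a)), m(s(pair(e, a)), s(s(e)), m(s(pair(e, a)), s(s(e)), e)), e)), s(b)))  →  pair(s(e), m(s(pair(b, a)), s(m(s(pair(pair(a, a), a)), m(s(pair(e, a)), s(s(e)), m(s(pair(e, a)), s(s(e)), e)), e)), s(b)))   [R1 at 2.2.1.1]
2. pair(s(e), m(s(pair(b, a)), s(m(s(pair(pair(a, a), a)), m(s(pair(e, a)), s(s(e)), m(s(pair(e, a)), s(s(e)), e)), e)), s(b)))  →  pair(s(e), m(s(pair(b, a)), s(m(s(pair(pair(a, a), a)), s(m(s(pair(e, a)), s(s(e)), e)), e)), s(b)))   [R1 at 2.2.1.2]
3. pair(s(e), m(s(pair(b, a)), s(m(s(pair(pair(a, a), a)), s(m(s(pair(e, a)), s(s(e)), e)), e)), s(b)))  →  pair(s(e), m(s(pair(b, a)), s(m(s(pair(pair(a, a), a)), s(s(e)), e)), s(b)))   [R1 at 2.2.1.2.1]
4. pair(s(e), m(s(pair(b, a)), s(m(s(pair(pair(a, a), a)), s(s(e)), e)), s(b)))  →  pair(s(e), m(s(pair(b, a)), s(s(e)), s(b)))   [R1 at 2.2.1]
5. pair(s(e), m(s(pair(b, a)), s(s(e)), s(b)))  →  pair(s(e), s(s(b)))   [R1 at 2]

pair(s(e), s(s(b)))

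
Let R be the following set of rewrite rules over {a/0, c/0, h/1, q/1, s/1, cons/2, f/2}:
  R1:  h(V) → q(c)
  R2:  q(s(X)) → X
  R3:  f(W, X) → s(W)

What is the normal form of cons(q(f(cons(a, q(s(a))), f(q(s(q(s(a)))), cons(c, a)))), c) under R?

cons(cons(a, a), c)

1. cons(q(f(cons(a, q(s(a))), f(q(s(q(s(a)))), cons(c, a)))), c)  →  cons(q(s(cons(a, q(s(a))))), c)   [R3 at 1.1]
2. cons(q(s(cons(a, q(s(a))))), c)  →  cons(cons(a, q(s(a))), c)   [R2 at 1]
3. cons(cons(a, q(s(a))), c)  →  cons(cons(a, a), c)   [R2 at 1.2]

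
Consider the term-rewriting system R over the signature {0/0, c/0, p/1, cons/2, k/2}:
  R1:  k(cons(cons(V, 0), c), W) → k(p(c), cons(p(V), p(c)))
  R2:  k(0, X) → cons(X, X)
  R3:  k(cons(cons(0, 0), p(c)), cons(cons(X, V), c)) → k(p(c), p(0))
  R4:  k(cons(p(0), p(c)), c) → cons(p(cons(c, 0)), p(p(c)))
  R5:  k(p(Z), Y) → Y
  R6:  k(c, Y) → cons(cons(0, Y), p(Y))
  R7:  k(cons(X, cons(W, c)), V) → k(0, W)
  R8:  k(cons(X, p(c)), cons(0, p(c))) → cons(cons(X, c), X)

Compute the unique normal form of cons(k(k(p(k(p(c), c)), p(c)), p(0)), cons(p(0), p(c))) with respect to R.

cons(p(0), cons(p(0), p(c)))

1. cons(k(k(p(k(p(c), c)), p(c)), p(0)), cons(p(0), p(c)))  →  cons(k(p(c), p(0)), cons(p(0), p(c)))   [R5 at 1.1]
2. cons(k(p(c), p(0)), cons(p(0), p(c)))  →  cons(p(0), cons(p(0), p(c)))   [R5 at 1]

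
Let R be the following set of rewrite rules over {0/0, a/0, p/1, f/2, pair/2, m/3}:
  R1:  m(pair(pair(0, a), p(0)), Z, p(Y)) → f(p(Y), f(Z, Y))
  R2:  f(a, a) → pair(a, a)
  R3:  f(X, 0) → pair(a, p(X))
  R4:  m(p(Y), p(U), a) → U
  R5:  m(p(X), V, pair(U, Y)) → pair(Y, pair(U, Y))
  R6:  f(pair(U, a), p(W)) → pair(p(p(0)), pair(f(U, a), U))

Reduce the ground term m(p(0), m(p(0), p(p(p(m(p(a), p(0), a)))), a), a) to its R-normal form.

p(0)

1. m(p(0), m(p(0), p(p(p(m(p(a), p(0), a)))), a), a)  →  m(p(0), p(p(m(p(a), p(0), a))), a)   [R4 at 2]
2. m(p(0), p(p(m(p(a), p(0), a))), a)  →  p(m(p(a), p(0), a))   [R4 at ε]
3. p(m(p(a), p(0), a))  →  p(0)   [R4 at 1]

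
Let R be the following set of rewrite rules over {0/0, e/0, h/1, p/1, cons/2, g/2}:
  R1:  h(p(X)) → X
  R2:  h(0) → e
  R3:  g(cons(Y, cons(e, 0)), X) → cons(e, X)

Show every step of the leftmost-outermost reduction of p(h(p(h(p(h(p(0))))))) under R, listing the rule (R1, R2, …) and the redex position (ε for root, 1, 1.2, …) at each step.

1. p(h(p(h(p(h(p(0)))))))  →  p(h(p(h(p(0)))))   [R1 at 1]
2. p(h(p(h(p(0)))))  →  p(h(p(0)))   [R1 at 1]
3. p(h(p(0)))  →  p(0)   [R1 at 1]

p(0)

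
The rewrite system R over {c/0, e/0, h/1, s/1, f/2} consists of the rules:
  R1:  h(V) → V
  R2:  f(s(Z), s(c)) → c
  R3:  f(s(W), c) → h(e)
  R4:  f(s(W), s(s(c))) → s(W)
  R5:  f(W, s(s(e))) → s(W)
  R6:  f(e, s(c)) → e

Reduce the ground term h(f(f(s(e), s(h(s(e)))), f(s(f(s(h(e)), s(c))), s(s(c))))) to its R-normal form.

1. h(f(f(s(e), s(h(s(e)))), f(s(f(s(h(e)), s(c))), s(s(c)))))  →  f(f(s(e), s(h(s(e)))), f(s(f(s(h(e)), s(c))), s(s(c))))   [R1 at ε]
2. f(f(s(e), s(h(s(e)))), f(s(f(s(h(e)), s(c))), s(s(c))))  →  f(f(s(e), s(s(e))), f(s(f(s(h(e)), s(c))), s(s(c))))   [R1 at 1.2.1]
3. f(f(s(e), s(s(e))), f(s(f(s(h(e)), s(c))), s(s(c))))  →  f(s(s(e)), f(s(f(s(h(e)), s(c))), s(s(c))))   [R5 at 1]
4. f(s(s(e)), f(s(f(s(h(e)), s(c))), s(s(c))))  →  f(s(s(e)), s(f(s(h(e)), s(c))))   [R4 at 2]
5. f(s(s(e)), s(f(s(h(e)), s(c))))  →  f(s(s(e)), s(c))   [R2 at 2.1]
6. f(s(s(e)), s(c))  →  c   [R2 at ε]

c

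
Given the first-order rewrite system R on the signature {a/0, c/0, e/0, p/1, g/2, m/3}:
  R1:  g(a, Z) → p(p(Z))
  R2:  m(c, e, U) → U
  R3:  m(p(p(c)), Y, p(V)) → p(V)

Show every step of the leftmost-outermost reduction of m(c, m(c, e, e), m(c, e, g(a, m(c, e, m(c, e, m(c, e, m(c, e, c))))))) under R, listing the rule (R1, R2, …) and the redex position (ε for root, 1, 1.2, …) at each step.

1. m(c, m(c, e, e), m(c, e, g(a, m(c, e, m(c, e, m(c, e, m(c, e, c)))))))  →  m(c, e, m(c, e, g(a, m(c, e, m(c, e, m(c, e, m(c, e, c)))))))   [R2 at 2]
2. m(c, e, m(c, e, g(a, m(c, e, m(c, e, m(c, e, m(c, e, c)))))))  →  m(c, e, g(a, m(c, e, m(c, e, m(c, e, m(c, e, c))))))   [R2 at ε]
3. m(c, e, g(a, m(c, e, m(c, e, m(c, e, m(c, e, c))))))  →  g(a, m(c, e, m(c, e, m(c, e, m(c, e, c)))))   [R2 at ε]
4. g(a, m(c, e, m(c, e, m(c, e, m(c, e, c)))))  →  p(p(m(c, e, m(c, e, m(c, e, m(c, e, c))))))   [R1 at ε]
5. p(p(m(c, e, m(c, e, m(c, e, m(c, e, c))))))  →  p(p(m(c, e, m(c, e, m(c, e, c)))))   [R2 at 1.1]
6. p(p(m(c, e, m(c, e, m(c, e, c)))))  →  p(p(m(c, e, m(c, e, c))))   [R2 at 1.1]
7. p(p(m(c, e, m(c, e, c))))  →  p(p(m(c, e, c)))   [R2 at 1.1]
8. p(p(m(c, e, c)))  →  p(p(c))   [R2 at 1.1]

p(p(c))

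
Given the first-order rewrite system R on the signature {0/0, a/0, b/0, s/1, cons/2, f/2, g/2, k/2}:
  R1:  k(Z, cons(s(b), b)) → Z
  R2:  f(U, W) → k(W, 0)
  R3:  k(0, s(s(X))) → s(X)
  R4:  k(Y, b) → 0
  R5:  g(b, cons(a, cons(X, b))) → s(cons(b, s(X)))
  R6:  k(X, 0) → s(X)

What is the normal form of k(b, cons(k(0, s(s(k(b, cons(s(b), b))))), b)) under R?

1. k(b, cons(k(0, s(s(k(b, cons(s(b), b))))), b))  →  k(b, cons(s(k(b, cons(s(b), b))), b))   [R3 at 2.1]
2. k(b, cons(s(k(b, cons(s(b), b))), b))  →  k(b, cons(s(b), b))   [R1 at 2.1.1]
3. k(b, cons(s(b), b))  →  b   [R1 at ε]

b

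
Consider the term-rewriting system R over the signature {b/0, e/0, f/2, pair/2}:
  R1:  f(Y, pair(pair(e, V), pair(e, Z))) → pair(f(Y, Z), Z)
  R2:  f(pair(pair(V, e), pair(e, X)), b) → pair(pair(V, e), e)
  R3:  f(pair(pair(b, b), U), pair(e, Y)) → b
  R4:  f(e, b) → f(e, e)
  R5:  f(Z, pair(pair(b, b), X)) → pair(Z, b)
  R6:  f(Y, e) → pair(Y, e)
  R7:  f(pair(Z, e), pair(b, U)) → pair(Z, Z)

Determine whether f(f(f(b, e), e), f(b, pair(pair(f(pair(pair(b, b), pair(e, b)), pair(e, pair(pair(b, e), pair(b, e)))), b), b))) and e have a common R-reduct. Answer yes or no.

Reduce t₁ = f(f(f(b, e), e), f(b, pair(pair(f(pair(pair(b, b), pair(e, b)), pair(e, pair(pair(b, e), pair(b, e)))), b), b))):
1. f(f(f(b, e), e), f(b, pair(pair(f(pair(pair(b, b), pair(e, b)), pair(e, pair(pair(b, e), pair(b, e)))), b), b)))  →  f(pair(f(b, e), e), f(b, pair(pair(f(pair(pair(b, b), pair(e, b)), pair(e, pair(pair(b, e), pair(b, e)))), b), b)))   [R6 at 1]
2. f(pair(f(b, e), e), f(b, pair(pair(f(pair(pair(b, b), pair(e, b)), pair(e, pair(pair(b, e), pair(b, e)))), b), b)))  →  f(pair(pair(b, e), e), f(b, pair(pair(f(pair(pair(b, b), pair(e, b)), pair(e, pair(pair(b, e), pair(b, e)))), b), b)))   [R6 at 1.1]
3. f(pair(pair(b, e), e), f(b, pair(pair(f(pair(pair(b, b), pair(e, b)), pair(e, pair(pair(b, e), pair(b, e)))), b), b)))  →  f(pair(pair(b, e), e), f(b, pair(pair(b, b), b)))   [R3 at 2.2.1.1]
4. f(pair(pair(b, e), e), f(b, pair(pair(b, b), b)))  →  f(pair(pair(b, e), e), pair(b, b))   [R5 at 2]
5. f(pair(pair(b, e), e), pair(b, b))  →  pair(pair(b, e), pair(b, e))   [R7 at ε]

Reduce t₂ = e:

no — NF(t₁) = pair(pair(b, e), pair(b, e)), NF(t₂) = e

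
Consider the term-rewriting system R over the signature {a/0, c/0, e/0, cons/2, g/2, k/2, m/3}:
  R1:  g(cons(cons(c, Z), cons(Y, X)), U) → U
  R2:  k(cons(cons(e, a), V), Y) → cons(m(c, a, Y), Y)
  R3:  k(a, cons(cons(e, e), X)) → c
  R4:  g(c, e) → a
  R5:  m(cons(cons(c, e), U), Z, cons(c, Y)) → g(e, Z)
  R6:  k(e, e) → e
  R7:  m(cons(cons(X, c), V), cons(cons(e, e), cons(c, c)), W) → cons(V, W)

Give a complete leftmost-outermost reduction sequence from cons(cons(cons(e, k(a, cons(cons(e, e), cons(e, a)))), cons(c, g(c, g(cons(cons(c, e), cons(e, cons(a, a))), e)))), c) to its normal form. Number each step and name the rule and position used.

1. cons(cons(cons(e, k(a, cons(cons(e, e), cons(e, a)))), cons(c, g(c, g(cons(cons(c, e), cons(e, cons(a, a))), e)))), c)  →  cons(cons(cons(e, c), cons(c, g(c, g(cons(cons(c, e), cons(e, cons(a, a))), e)))), c)   [R3 at 1.1.2]
2. cons(cons(cons(e, c), cons(c, g(c, g(cons(cons(c, e), cons(e, cons(a, a))), e)))), c)  →  cons(cons(cons(e, c), cons(c, g(c, e))), c)   [R1 at 1.2.2.2]
3. cons(cons(cons(e, c), cons(c, g(c, e))), c)  →  cons(cons(cons(e, c), cons(c, a)), c)   [R4 at 1.2.2]

cons(cons(cons(e, c), cons(c, a)), c)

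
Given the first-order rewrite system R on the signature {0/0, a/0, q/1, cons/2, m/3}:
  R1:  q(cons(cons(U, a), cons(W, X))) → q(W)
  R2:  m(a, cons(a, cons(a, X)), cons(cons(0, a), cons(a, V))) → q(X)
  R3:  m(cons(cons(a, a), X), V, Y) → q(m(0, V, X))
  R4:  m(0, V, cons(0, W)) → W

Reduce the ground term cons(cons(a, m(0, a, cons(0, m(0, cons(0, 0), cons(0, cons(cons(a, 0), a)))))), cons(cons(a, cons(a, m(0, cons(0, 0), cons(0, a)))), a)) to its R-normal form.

1. cons(cons(a, m(0, a, cons(0, m(0, cons(0, 0), cons(0, cons(cons(a, 0), a)))))), cons(cons(a, cons(a, m(0, cons(0, 0), cons(0, a)))), a))  →  cons(cons(a, m(0, cons(0, 0), cons(0, cons(cons(a, 0), a)))), cons(cons(a, cons(a, m(0, cons(0, 0), cons(0, a)))), a))   [R4 at 1.2]
2. cons(cons(a, m(0, cons(0, 0), cons(0, cons(cons(a, 0), a)))), cons(cons(a, cons(a, m(0, cons(0, 0), cons(0, a)))), a))  →  cons(cons(a, cons(cons(a, 0), a)), cons(cons(a, cons(a, m(0, cons(0, 0), cons(0, a)))), a))   [R4 at 1.2]
3. cons(cons(a, cons(cons(a, 0), a)), cons(cons(a, cons(a, m(0, cons(0, 0), cons(0, a)))), a))  →  cons(cons(a, cons(cons(a, 0), a)), cons(cons(a, cons(a, a)), a))   [R4 at 2.1.2.2]

cons(cons(a, cons(cons(a, 0), a)), cons(cons(a, cons(a, a)), a))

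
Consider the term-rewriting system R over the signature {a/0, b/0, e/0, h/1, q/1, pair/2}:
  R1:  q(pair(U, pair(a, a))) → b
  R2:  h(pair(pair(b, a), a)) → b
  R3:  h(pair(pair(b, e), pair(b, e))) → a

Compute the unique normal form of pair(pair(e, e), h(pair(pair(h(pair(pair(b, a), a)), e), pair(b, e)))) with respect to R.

1. pair(pair(e, e), h(pair(pair(h(pair(pair(b, a), a)), e), pair(b, e))))  →  pair(pair(e, e), h(pair(pair(b, e), pair(b, e))))   [R2 at 2.1.1.1]
2. pair(pair(e, e), h(pair(pair(b, e), pair(b, e))))  →  pair(pair(e, e), a)   [R3 at 2]

pair(pair(e, e), a)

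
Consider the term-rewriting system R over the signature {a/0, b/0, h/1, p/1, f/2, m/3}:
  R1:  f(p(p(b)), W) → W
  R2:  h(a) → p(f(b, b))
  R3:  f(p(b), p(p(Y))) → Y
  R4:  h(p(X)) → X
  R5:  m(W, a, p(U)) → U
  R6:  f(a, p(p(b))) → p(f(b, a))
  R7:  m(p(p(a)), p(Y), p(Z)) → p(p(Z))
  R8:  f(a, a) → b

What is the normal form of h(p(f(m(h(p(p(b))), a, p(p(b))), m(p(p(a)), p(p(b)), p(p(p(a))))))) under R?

1. h(p(f(m(h(p(p(b))), a, p(p(b))), m(p(p(a)), p(p(b)), p(p(p(a)))))))  →  f(m(h(p(p(b))), a, p(p(b))), m(p(p(a)), p(p(b)), p(p(p(a)))))   [R4 at ε]
2. f(m(h(p(p(b))), a, p(p(b))), m(p(p(a)), p(p(b)), p(p(p(a)))))  →  f(p(b), m(p(p(a)), p(p(b)), p(p(p(a)))))   [R5 at 1]
3. f(p(b), m(p(p(a)), p(p(b)), p(p(p(a)))))  →  f(p(b), p(p(p(p(a)))))   [R7 at 2]
4. f(p(b), p(p(p(p(a)))))  →  p(p(a))   [R3 at ε]

p(p(a))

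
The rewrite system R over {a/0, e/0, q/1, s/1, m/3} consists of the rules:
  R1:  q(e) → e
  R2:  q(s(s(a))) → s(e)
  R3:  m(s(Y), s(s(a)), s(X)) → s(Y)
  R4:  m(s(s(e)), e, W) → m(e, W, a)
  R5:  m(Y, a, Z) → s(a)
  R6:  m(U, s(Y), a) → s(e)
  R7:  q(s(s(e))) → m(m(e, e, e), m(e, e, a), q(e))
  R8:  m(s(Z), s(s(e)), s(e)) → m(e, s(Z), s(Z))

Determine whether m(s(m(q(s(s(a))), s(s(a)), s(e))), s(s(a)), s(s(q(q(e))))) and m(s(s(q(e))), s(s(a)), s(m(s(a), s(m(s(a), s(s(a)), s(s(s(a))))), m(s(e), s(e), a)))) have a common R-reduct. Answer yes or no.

Reduce t₁ = m(s(m(q(s(s(a))), s(s(a)), s(e))), s(s(a)), s(s(q(q(e))))):
1. m(s(m(q(s(s(a))), s(s(a)), s(e))), s(s(a)), s(s(q(q(e)))))  →  s(m(q(s(s(a))), s(s(a)), s(e)))   [R3 at ε]
2. s(m(q(s(s(a))), s(s(a)), s(e)))  →  s(m(s(e), s(s(a)), s(e)))   [R2 at 1.1]
3. s(m(s(e), s(s(a)), s(e)))  →  s(s(e))   [R3 at 1]

Reduce t₂ = m(s(s(q(e))), s(s(a)), s(m(s(a), s(m(s(a), s(s(a)), s(s(s(a))))), m(s(e), s(e), a)))):
1. m(s(s(q(e))), s(s(a)), s(m(s(a), s(m(s(a), s(s(a)), s(s(s(a))))), m(s(e), s(e), a))))  →  s(s(q(e)))   [R3 at ε]
2. s(s(q(e)))  →  s(s(e))   [R1 at 1.1]

yes — NF(t₁) = s(s(e)), NF(t₂) = s(s(e))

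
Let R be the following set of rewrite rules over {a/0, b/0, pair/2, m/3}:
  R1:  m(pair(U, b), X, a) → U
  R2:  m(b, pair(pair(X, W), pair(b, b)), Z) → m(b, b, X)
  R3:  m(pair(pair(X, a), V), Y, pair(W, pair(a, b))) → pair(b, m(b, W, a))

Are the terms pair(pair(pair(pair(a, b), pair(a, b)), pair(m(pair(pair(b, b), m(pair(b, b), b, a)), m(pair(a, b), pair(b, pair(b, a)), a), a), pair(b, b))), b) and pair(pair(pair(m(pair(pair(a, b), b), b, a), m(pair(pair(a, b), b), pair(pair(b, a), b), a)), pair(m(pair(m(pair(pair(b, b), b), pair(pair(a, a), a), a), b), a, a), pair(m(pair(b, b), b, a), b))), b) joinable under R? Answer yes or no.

Reduce t₁ = pair(pair(pair(pair(a, b), pair(a, b)), pair(m(pair(pair(b, b), m(pair(b, b), b, a)), m(pair(a, b), pair(b, pair(b, a)), a), a), pair(b, b))), b):
1. pair(pair(pair(pair(a, b), pair(a, b)), pair(m(pair(pair(b, b), m(pair(b, b), b, a)), m(pair(a, b), pair(b, pair(b, a)), a), a), pair(b, b))), b)  →  pair(pair(pair(pair(a, b), pair(a, b)), pair(m(pair(pair(b, b), b), m(pair(a, b), pair(b, pair(b, a)), a), a), pair(b, b))), b)   [R1 at 1.2.1.1.2]
2. pair(pair(pair(pair(a, b), pair(a, b)), pair(m(pair(pair(b, b), b), m(pair(a, b), pair(b, pair(b, a)), a), a), pair(b, b))), b)  →  pair(pair(pair(pair(a, b), pair(a, b)), pair(pair(b, b), pair(b, b))), b)   [R1 at 1.2.1]

Reduce t₂ = pair(pair(pair(m(pair(pair(a, b), b), b, a), m(pair(pair(a, b), b), pair(pair(b, a), b), a)), pair(m(pair(m(pair(pair(b, b), b), pair(pair(a, a), a), a), b), a, a), pair(m(pair(b, b), b, a), b))), b):
1. pair(pair(pair(m(pair(pair(a, b), b), b, a), m(pair(pair(a, b), b), pair(pair(b, a), b), a)), pair(m(pair(m(pair(pair(b, b), b), pair(pair(a, a), a), a), b), a, a), pair(m(pair(b, b), b, a), b))), b)  →  pair(pair(pair(pair(a, b), m(pair(pair(a, b), b), pair(pair(b, a), b), a)), pair(m(pair(m(pair(pair(b, b), b), pair(pair(a, a), a), a), b), a, a), pair(m(pair(b, b), b, a), b))), b)   [R1 at 1.1.1]
2. pair(pair(pair(pair(a, b), m(pair(pair(a, b), b), pair(pair(b, a), b), a)), pair(m(pair(m(pair(pair(b, b), b), pair(pair(a, a), a), a), b), a, a), pair(m(pair(b, b), b, a), b))), b)  →  pair(pair(pair(pair(a, b), pair(a, b)), pair(m(pair(m(pair(pair(b, b), b), pair(pair(a, a), a), a), b), a, a), pair(m(pair(b, b), b, a), b))), b)   [R1 at 1.1.2]
3. pair(pair(pair(pair(a, b), pair(a, b)), pair(m(pair(m(pair(pair(b, b), b), pair(pair(a, a), a), a), b), a, a), pair(m(pair(b, b), b, a), b))), b)  →  pair(pair(pair(pair(a, b), pair(a, b)), pair(m(pair(pair(b, b), b), pair(pair(a, a), a), a), pair(m(pair(b, b), b, a), b))), b)   [R1 at 1.2.1]
4. pair(pair(pair(pair(a, b), pair(a, b)), pair(m(pair(pair(b, b), b), pair(pair(a, a), a), a), pair(m(pair(b, b), b, a), b))), b)  →  pair(pair(pair(pair(a, b), pair(a, b)), pair(pair(b, b), pair(m(pair(b, b), b, a), b))), b)   [R1 at 1.2.1]
5. pair(pair(pair(pair(a, b), pair(a, b)), pair(pair(b, b), pair(m(pair(b, b), b, a), b))), b)  →  pair(pair(pair(pair(a, b), pair(a, b)), pair(pair(b, b), pair(b, b))), b)   [R1 at 1.2.2.1]

yes — NF(t₁) = pair(pair(pair(pair(a, b), pair(a, b)), pair(pair(b, b), pair(b, b))), b), NF(t₂) = pair(pair(pair(pair(a, b), pair(a, b)), pair(pair(b, b), pair(b, b))), b)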